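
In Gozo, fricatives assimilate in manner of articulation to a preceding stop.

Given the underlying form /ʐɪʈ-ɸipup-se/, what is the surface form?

[ʐɪʈpipupte]

The rule targets /ɸ/ (voiceless bilabial fricative), which sits after the trigger /ʈ/ (stop).
A voiceless bilabial stop is [p], so the surface segment is [p].
At the second juncture, /s/ likewise becomes [t] adjacent to /p/.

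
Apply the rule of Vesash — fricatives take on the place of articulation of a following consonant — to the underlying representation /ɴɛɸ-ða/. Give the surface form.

/ɸ/ is a voiceless bilabial fricative. The following trigger /ð/ is dental, so /ɸ/ must become dental as well.
A voiceless dental fricative is [θ], so the surface segment is [θ].

[ɴɛθða]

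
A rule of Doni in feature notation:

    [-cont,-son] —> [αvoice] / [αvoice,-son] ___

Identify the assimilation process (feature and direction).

progressive voicing assimilation

The shared variable α links the value of [voice] on the target to the same value on the neighbouring segment, so voicing is the feature that assimilates.
Since the environment is written before the underscore, the trigger precedes the target; the direction is progressive.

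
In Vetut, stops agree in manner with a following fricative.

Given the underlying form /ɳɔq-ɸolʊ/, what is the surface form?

The rule targets /q/ (voiceless uvular stop), which sits before the trigger /ɸ/ (fricative).
A voiceless uvular fricative is [χ], so the surface segment is [χ].

[ɳɔχɸolʊ]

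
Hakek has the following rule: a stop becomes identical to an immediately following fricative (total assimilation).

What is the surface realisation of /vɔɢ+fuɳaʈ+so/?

[vɔffuɳasso]

/ɢ/ is the segment targeted by the rule; it sits immediately before /f/, so it assimilates completely and surfaces as [f].
At the second juncture, /ʈ/ likewise becomes [s] adjacent to /s/.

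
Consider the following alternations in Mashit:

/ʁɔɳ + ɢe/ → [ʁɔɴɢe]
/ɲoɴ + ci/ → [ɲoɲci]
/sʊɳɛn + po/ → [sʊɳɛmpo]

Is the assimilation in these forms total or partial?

partial assimilation

Comparing underlying and surface forms, /ɳ/ → [ɴ] is the alternation; the neighbouring /ɢ/ is constant.
/ɳ/ is retroflex while /ɢ/ is uvular; the output [ɴ] is uvular, matching the trigger — so the feature that spreads is place.
Manner and voice are unchanged, so the assimilation is partial, not total.
Checking the remaining alternations: /ɴ/ → [ɲ] before /c/ (uvular → palatal, matching palatal); /n/ → [m] before /p/ (alveolar → bilabial, matching bilabial) — only place changes, and always toward the following segment.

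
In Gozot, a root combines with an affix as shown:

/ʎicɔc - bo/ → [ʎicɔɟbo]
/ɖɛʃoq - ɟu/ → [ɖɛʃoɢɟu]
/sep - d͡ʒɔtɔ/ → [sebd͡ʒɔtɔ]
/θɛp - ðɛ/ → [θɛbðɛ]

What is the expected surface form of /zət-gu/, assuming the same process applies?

The data show regressive voicing assimilation: /c/ → [ɟ] before /b/; /q/ → [ɢ] before /ɟ/; /p/ → [b] before /d͡ʒ/; /p/ → [b] before /ð/. In each pair only voicing changes, matching the following consonant, while place and manner stay constant.
The rule targets /t/ (voiceless alveolar stop), which sits before the trigger /g/ (voiced).
Changing only its voicing to voiced gives [d] — the voiced alveolar stop.

[zədgu]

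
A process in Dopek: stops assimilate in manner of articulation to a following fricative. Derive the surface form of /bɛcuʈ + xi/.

/ʈ/ is a voiceless retroflex stop. The following trigger /x/ is a fricative, so /ʈ/ must become a fricative as well.
The voiceless retroflex fricative is [ʂ], so /ʈ/ → [ʂ].

[bɛcuʂxi]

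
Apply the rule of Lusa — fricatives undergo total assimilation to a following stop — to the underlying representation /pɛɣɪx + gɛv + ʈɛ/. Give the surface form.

/x/ is the segment targeted by the rule; it sits immediately before /g/, so it assimilates completely and surfaces as [g].
At the second juncture, /v/ likewise becomes [ʈ] adjacent to /ʈ/.

[pɛɣɪggɛʈʈɛ]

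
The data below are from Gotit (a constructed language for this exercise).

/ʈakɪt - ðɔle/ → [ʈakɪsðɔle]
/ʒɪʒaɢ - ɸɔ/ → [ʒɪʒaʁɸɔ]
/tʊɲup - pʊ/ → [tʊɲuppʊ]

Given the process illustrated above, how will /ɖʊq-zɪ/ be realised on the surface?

The data show regressive manner assimilation: /t/ → [s] before /ð/; /ɢ/ → [ʁ] before /ɸ/. In each pair only manner changes, matching the following consonant, while place and voice stay constant.
Nothing changes in [tʊɲuppʊ]: there the adjacent consonants already agree in manner (/p/ and /p/ are both stops), so this form is consistent with the same rule.
/q/ is a voiceless uvular stop. The following trigger /z/ is a fricative, so /q/ must become a fricative as well.
The voiceless uvular fricative is [χ], so /q/ → [χ].

[ɖʊχzɪ]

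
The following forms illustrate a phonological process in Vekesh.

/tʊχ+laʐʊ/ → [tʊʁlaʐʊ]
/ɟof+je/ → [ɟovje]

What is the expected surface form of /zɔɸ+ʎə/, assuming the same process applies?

[zɔβʎə]

The data show regressive voicing assimilation: /χ/ → [ʁ] before /l/; /f/ → [v] before /j/. In each pair only voicing changes, matching the following consonant, while place and manner stay constant.
/ɸ/ is a voiceless bilabial fricative. The following trigger /ʎ/ is voiced, so /ɸ/ must become voiced as well.
Changing only its voicing to voiced gives [β] — the voiced bilabial fricative.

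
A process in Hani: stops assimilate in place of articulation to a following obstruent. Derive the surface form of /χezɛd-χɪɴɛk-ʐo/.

[χezɛɢχɪɴɛʈʐo]

/d/ is a voiced alveolar stop. The following trigger /χ/ is uvular, so /d/ must become uvular as well.
A voiced uvular stop is [ɢ], so the surface segment is [ɢ].
At the second juncture, /k/ likewise becomes [ʈ] adjacent to /ʐ/.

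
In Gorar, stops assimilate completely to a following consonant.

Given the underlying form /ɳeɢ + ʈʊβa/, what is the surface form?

[ɳeʈʈʊβa]

/ɢ/ is the segment targeted by the rule; it sits immediately before /ʈ/, so it assimilates completely and surfaces as [ʈ].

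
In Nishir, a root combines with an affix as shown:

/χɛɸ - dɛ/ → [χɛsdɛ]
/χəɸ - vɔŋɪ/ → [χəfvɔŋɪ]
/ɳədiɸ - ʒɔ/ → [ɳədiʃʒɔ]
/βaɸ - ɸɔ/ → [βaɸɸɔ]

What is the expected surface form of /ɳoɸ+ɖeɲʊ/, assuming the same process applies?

[ɳoʂɖeɲʊ]

The data show regressive place assimilation: /ɸ/ → [s] before /d/; /ɸ/ → [f] before /v/; /ɸ/ → [ʃ] before /ʒ/. In each pair only place changes, matching the following consonant, while manner and voice stay constant.
Nothing changes in [βaɸɸɔ]: there the adjacent consonants already agree in place (/ɸ/ and /ɸ/ are both bilabial), so this form is consistent with the same rule.
/ɸ/ is a voiceless bilabial fricative. The following trigger /ɖ/ is retroflex, so /ɸ/ must become retroflex as well.
Changing only its place to retroflex gives [ʂ] — the voiceless retroflex fricative.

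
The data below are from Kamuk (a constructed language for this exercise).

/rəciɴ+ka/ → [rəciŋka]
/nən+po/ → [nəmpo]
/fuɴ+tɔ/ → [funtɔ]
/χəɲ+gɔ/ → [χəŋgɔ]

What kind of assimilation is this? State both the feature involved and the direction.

regressive place assimilation

The segment that alternates is /ɴ/, which surfaces as [ŋ] when adjacent to /k/.
/ɴ/ is uvular while /k/ is velar; the output [ŋ] is velar, matching the trigger — so the feature that spreads is place.
Manner and voice are unchanged, so the assimilation is partial, not total.
The other alternating forms pattern the same way: /n/ → [m] before /p/ (alveolar → bilabial, matching bilabial); /ɴ/ → [n] before /t/ (uvular → alveolar, matching alveolar); /ɲ/ → [ŋ] before /g/ (palatal → velar, matching velar) — only place changes, and always toward the following segment.
Since the segment that changes precedes the conditioning segment, the assimilation is regressive.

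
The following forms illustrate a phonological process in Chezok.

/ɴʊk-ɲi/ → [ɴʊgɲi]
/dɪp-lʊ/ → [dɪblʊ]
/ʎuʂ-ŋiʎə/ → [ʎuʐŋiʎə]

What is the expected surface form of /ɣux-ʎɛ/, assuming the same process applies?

The data show regressive voicing assimilation: /k/ → [g] before /ɲ/; /p/ → [b] before /l/; /ʂ/ → [ʐ] before /ŋ/. In each pair only voicing changes, matching the following consonant, while place and manner stay constant.
The rule targets /x/ (voiceless velar fricative), which sits before the trigger /ʎ/ (voiced).
Changing only its voicing to voiced gives [ɣ] — the voiced velar fricative.

[ɣuɣʎɛ]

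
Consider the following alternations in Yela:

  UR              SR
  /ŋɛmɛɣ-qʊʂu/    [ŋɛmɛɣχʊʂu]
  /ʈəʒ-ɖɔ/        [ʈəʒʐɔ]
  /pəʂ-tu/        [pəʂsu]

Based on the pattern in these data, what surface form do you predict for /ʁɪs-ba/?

[ʁɪsβa]

The data show progressive manner assimilation: /q/ → [χ] after /ɣ/; /ɖ/ → [ʐ] after /ʒ/; /t/ → [s] after /ʂ/. In each pair only manner changes, matching the preceding consonant, while place and voice stay constant.
/b/ is a voiced bilabial stop. The preceding trigger /s/ is a fricative, so /b/ must become a fricative as well.
Changing only its manner to fricative gives [β] — the voiced bilabial fricative.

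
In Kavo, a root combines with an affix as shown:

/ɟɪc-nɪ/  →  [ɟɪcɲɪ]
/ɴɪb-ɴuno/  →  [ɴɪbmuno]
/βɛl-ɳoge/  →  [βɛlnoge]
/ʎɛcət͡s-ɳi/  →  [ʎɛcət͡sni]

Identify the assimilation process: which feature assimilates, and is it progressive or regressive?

progressive place assimilation

The segment that alternates is /n/, which surfaces as [ɲ] when adjacent to /c/.
The change alveolar → palatal matches the place of the preceding /c/, identifying this as place assimilation.
Manner and voice are unchanged, so the assimilation is partial, not total.
The same holds elsewhere in the data: /ɴ/ → [m] after /b/ (uvular → bilabial, matching bilabial); /ɳ/ → [n] after /l/ (retroflex → alveolar, matching alveolar); /ɳ/ → [n] after /t͡s/ (retroflex → alveolar, matching alveolar) — only place changes, and always toward the preceding segment.
The trigger is the preceding segment, so the direction is progressive (perseverative).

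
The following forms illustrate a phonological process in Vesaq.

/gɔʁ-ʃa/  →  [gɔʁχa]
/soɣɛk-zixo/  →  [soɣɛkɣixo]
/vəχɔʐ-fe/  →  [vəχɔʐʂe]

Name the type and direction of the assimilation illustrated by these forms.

Underlying /ʃ/ is realised as [χ] next to /ʁ/; /ʁ/ itself does not change.
/ʃ/ is postalveolar while /ʁ/ is uvular; the output [χ] is uvular, matching the trigger — so the feature that spreads is place.
Manner and voice are unchanged, so the assimilation is partial, not total.
The other alternating forms pattern the same way: /z/ → [ɣ] after /k/ (alveolar → velar, matching velar); /f/ → [ʂ] after /ʐ/ (labiodental → retroflex, matching retroflex) — only place changes, and always toward the preceding segment.
The trigger is the preceding segment, so the direction is progressive (perseverative).

progressive place assimilation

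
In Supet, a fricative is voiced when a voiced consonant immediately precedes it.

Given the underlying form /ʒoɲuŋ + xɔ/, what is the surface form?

[ʒoɲuŋɣɔ]

The rule targets /x/ (voiceless velar fricative), which sits after the trigger /ŋ/ (voiced).
A voiced velar fricative is [ɣ], so the surface segment is [ɣ].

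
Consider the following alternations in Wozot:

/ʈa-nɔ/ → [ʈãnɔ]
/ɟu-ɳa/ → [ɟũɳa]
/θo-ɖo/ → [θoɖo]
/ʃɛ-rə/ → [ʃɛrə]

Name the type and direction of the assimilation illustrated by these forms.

regressive nasality assimilation (vowel nasalisation)

The vowel /a/ surfaces as nasalised [ã] next to the following nasal /n/ — it has acquired the [+nasal] feature of its neighbour.
Likewise in the remaining data: /u/ → [ũ] before /ɳ/ — each time a vowel is nasalised next to a following nasal.
No change occurs in [θoɖo], [ʃɛrə] because the vowel at the boundary is adjacent to an oral consonant, not a nasal (/o/ next to /ɖ/; /ɛ/ next to /r/).
Because the conditioning nasal is to the right of the vowel that changes, the process is regressive (anticipatory).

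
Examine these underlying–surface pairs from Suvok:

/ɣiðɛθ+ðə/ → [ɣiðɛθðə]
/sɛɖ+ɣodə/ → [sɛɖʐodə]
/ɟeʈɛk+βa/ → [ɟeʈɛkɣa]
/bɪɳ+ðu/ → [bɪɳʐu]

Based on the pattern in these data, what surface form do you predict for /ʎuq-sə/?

The data show progressive place assimilation: /ɣ/ → [ʐ] after /ɖ/; /β/ → [ɣ] after /k/; /ð/ → [ʐ] after /ɳ/. In each pair only place changes, matching the preceding consonant, while manner and voice stay constant.
No alternation appears in [ɣiðɛθðə]: there the adjacent consonants already agree in place (/ð/ and /θ/ are both dental), so this form is consistent with the same rule.
The rule targets /s/ (voiceless alveolar fricative), which sits after the trigger /q/ (uvular).
Changing only its place to uvular gives [χ] — the voiceless uvular fricative.

[ʎuqχə]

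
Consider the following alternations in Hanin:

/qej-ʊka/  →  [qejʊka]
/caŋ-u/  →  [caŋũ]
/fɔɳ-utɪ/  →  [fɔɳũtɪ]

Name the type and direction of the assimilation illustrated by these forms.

progressive nasality assimilation (vowel nasalisation)

The vowel /u/ surfaces as nasalised [ũ] next to the preceding nasal /ŋ/ — it has acquired the [+nasal] feature of its neighbour.
The other form shows the same pattern: /u/ → [ũ] after /ɳ/ — each time a vowel is nasalised next to a preceding nasal.
No change occurs in [qejʊka] because the vowel at the boundary is adjacent to an oral consonant, not a nasal (/ʊ/ next to /j/).
Because the conditioning nasal is to the left of the vowel that changes, the process is progressive (perseverative).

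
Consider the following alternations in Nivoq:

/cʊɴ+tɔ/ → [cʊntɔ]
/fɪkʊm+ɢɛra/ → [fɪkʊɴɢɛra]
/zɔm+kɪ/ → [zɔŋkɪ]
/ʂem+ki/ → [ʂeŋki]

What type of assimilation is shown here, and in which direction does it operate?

The segment that alternates is /ɴ/, which surfaces as [n] when adjacent to /t/.
The change uvular → alveolar matches the place of the following /t/, identifying this as place assimilation.
Manner and voice are unchanged, so the assimilation is partial, not total.
Checking the remaining alternations: /m/ → [ɴ] before /ɢ/ (bilabial → uvular, matching uvular); /m/ → [ŋ] before /k/ (bilabial → velar, matching velar) — only place changes, and always toward the following segment.
Since the segment that changes precedes the conditioning segment, the assimilation is regressive.

regressive place assimilation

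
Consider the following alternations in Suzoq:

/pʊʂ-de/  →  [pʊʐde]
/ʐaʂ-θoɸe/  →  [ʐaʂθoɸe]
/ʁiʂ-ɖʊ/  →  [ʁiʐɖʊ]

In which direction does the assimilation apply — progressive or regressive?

The segment that alternates is /ʂ/, which surfaces as [ʐ] when adjacent to /d/.
The change voiceless → voiced matches the voicing of the following /d/, identifying this as voicing assimilation.
The same holds elsewhere in the data: /ʂ/ → [ʐ] before /ɖ/ (voiceless → voiced, matching voiced) — only voicing changes, and always toward the following segment.
No alternation appears in [ʐaʂθoɸe]: there the adjacent consonants already agree in voicing (/ʂ/ and /θ/ are both voiceless), so this form is consistent with the same rule.
The trigger is the following segment, so the direction is regressive (anticipatory).

regressive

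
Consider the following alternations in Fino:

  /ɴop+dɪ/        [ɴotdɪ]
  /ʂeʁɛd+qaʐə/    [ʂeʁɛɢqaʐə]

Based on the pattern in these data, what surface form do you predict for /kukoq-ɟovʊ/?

[kukocɟovʊ]

The data show regressive place assimilation: /p/ → [t] before /d/; /d/ → [ɢ] before /q/. In each pair only place changes, matching the following consonant, while manner and voice stay constant.
/q/ is a voiceless uvular stop. The following trigger /ɟ/ is palatal, so /q/ must become palatal as well.
The voiceless palatal stop is [c], so /q/ → [c].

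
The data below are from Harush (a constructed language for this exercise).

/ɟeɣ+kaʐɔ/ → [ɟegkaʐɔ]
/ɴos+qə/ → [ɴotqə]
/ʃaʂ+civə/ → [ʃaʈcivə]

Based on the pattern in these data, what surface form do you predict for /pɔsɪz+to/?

[pɔsɪdto]

The data show regressive manner assimilation: /ɣ/ → [g] before /k/; /s/ → [t] before /q/; /ʂ/ → [ʈ] before /c/. In each pair only manner changes, matching the following consonant, while place and voice stay constant.
/z/ is a voiced alveolar fricative. The following trigger /t/ is a stop, so /z/ must become a stop as well.
The voiced alveolar stop is [d], so /z/ → [d].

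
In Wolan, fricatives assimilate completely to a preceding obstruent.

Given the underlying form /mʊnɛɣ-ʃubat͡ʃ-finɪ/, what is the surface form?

/ʃ/ is the segment targeted by the rule; it sits immediately after /ɣ/, so it assimilates completely and surfaces as [ɣ].
At the second juncture, /f/ likewise becomes [t͡ʃ] adjacent to /t͡ʃ/.

[mʊnɛɣɣubat͡ʃt͡ʃinɪ]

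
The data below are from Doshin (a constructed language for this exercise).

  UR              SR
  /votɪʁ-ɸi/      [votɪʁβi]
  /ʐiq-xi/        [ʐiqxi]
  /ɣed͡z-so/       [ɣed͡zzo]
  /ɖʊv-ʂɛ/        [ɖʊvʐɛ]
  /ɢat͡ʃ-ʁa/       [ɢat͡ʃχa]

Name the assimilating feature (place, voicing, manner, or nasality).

Underlying /ɸ/ is realised as [β] next to /ʁ/; /ʁ/ itself does not change.
The change voiceless → voiced matches the voicing of the preceding /ʁ/, identifying this as voicing assimilation.
Checking the remaining alternations: /s/ → [z] after /d͡z/ (voiceless → voiced, matching voiced); /ʂ/ → [ʐ] after /v/ (voiceless → voiced, matching voiced); /ʁ/ → [χ] after /t͡ʃ/ (voiced → voiceless, matching voiceless) — only voicing changes, and always toward the preceding segment.
Nothing changes in [ʐiqxi]: there the adjacent consonants already agree in voicing (/x/ and /q/ are both voiceless), so this form is consistent with the same rule.

voicing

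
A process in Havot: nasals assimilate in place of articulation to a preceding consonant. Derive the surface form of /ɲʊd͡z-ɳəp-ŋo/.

[ɲʊd͡znəpmo]

The rule targets /ɳ/ (voiced retroflex nasal), which sits after the trigger /d͡z/ (alveolar).
The voiced alveolar nasal is [n], so /ɳ/ → [n].
The same rule applies at the second boundary: /ŋ/ → [m] next to /p/.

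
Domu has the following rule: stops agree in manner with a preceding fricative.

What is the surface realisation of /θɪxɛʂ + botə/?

The rule targets /b/ (voiced bilabial stop), which sits after the trigger /ʂ/ (fricative).
A voiced bilabial fricative is [β], so the surface segment is [β].

[θɪxɛʂβotə]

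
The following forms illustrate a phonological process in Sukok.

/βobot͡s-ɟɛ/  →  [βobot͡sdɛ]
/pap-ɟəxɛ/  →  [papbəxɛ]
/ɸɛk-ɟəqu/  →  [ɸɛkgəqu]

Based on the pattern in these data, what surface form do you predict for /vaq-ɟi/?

The data show progressive place assimilation: /ɟ/ → [d] after /t͡s/; /ɟ/ → [b] after /p/; /ɟ/ → [g] after /k/. In each pair only place changes, matching the preceding consonant, while manner and voice stay constant.
The rule targets /ɟ/ (voiced palatal stop), which sits after the trigger /q/ (uvular).
The voiced uvular stop is [ɢ], so /ɟ/ → [ɢ].

[vaqɢi]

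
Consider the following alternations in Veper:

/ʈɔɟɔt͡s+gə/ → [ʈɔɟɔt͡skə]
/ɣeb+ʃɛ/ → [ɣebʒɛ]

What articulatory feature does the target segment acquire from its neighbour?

voicing

The segment that alternates is /g/, which surfaces as [k] when adjacent to /t͡s/.
/g/ is voiced while /t͡s/ is voiceless; the output [k] is voiceless, matching the trigger — so the feature that spreads is voicing.
The same holds elsewhere in the data: /ʃ/ → [ʒ] after /b/ (voiceless → voiced, matching voiced) — only voicing changes, and always toward the preceding segment.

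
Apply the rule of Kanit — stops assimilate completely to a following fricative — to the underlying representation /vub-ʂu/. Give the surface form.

/b/ is the segment targeted by the rule; it sits immediately before /ʂ/, so it assimilates completely and surfaces as [ʂ].

[vuʂʂu]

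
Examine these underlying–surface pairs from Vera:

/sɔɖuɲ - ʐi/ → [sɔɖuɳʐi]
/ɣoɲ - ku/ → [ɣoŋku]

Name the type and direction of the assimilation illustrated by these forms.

Underlying /ɲ/ is realised as [ɳ] next to /ʐ/; /ʐ/ itself does not change.
The change palatal → retroflex matches the place of the following /ʐ/, identifying this as place assimilation.
Manner and voice are unchanged, so the assimilation is partial, not total.
Checking the remaining alternation: /ɲ/ → [ŋ] before /k/ (palatal → velar, matching velar) — only place changes, and always toward the following segment.
The trigger is the following segment, so the direction is regressive (anticipatory).

regressive place assimilation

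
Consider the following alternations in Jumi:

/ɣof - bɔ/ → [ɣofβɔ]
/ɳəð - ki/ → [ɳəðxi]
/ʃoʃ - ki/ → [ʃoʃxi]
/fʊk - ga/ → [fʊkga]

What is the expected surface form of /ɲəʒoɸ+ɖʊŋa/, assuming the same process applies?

[ɲəʒoɸʐʊŋa]

The data show progressive manner assimilation: /b/ → [β] after /f/; /k/ → [x] after /ð/; /k/ → [x] after /ʃ/. In each pair only manner changes, matching the preceding consonant, while place and voice stay constant.
Nothing changes in [fʊkga]: there the adjacent consonants already agree in manner (/g/ and /k/ are both stops), so this form is consistent with the same rule.
The rule targets /ɖ/ (voiced retroflex stop), which sits after the trigger /ɸ/ (fricative).
The voiced retroflex fricative is [ʐ], so /ɖ/ → [ʐ].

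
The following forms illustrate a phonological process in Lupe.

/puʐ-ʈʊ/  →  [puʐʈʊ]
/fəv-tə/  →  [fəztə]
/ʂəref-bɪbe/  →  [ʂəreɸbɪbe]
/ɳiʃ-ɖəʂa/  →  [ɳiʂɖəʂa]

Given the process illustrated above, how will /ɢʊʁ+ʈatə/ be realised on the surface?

The data show regressive place assimilation: /v/ → [z] before /t/; /f/ → [ɸ] before /b/; /ʃ/ → [ʂ] before /ɖ/. In each pair only place changes, matching the following consonant, while manner and voice stay constant.
No alternation appears in [puʐʈʊ]: there the adjacent consonants already agree in place (/ʐ/ and /ʈ/ are both retroflex), so this form is consistent with the same rule.
/ʁ/ is a voiced uvular fricative. The following trigger /ʈ/ is retroflex, so /ʁ/ must become retroflex as well.
The voiced retroflex fricative is [ʐ], so /ʁ/ → [ʐ].

[ɢʊʐʈatə]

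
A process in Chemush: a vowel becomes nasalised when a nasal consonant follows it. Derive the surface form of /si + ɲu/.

/i/ sits next to the nasal /ɲ/ and is therefore nasalised to [ĩ].

[sĩɲu]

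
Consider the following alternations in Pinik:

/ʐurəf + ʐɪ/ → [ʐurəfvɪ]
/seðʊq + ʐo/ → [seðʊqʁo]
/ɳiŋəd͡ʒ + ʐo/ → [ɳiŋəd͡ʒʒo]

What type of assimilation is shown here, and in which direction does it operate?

Comparing underlying and surface forms, /ʐ/ → [v] is the alternation; the neighbouring /f/ is constant.
/ʐ/ is retroflex while /f/ is labiodental; the output [v] is labiodental, matching the trigger — so the feature that spreads is place.
Manner and voice are unchanged, so the assimilation is partial, not total.
The same holds elsewhere in the data: /ʐ/ → [ʁ] after /q/ (retroflex → uvular, matching uvular); /ʐ/ → [ʒ] after /d͡ʒ/ (retroflex → postalveolar, matching postalveolar) — only place changes, and always toward the preceding segment.
The trigger is the preceding segment, so the direction is progressive (perseverative).

progressive place assimilation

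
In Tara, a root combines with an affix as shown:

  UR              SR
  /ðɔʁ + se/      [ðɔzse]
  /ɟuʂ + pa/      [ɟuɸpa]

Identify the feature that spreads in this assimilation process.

The segment that alternates is /ʁ/, which surfaces as [z] when adjacent to /s/.
The change uvular → alveolar matches the place of the following /s/, identifying this as place assimilation.
The other alternating form patterns the same way: /ʂ/ → [ɸ] before /p/ (retroflex → bilabial, matching bilabial) — only place changes, and always toward the following segment.

place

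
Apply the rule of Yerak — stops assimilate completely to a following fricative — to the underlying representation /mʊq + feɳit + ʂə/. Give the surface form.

[mʊffeɳiʂʂə]

/q/ is the segment targeted by the rule; it sits immediately before /f/, so it assimilates completely and surfaces as [f].
At the second juncture, /t/ likewise becomes [ʂ] adjacent to /ʂ/.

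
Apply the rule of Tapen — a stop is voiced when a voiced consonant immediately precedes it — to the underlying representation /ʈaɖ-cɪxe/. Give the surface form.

The rule targets /c/ (voiceless palatal stop), which sits after the trigger /ɖ/ (voiced).
The voiced palatal stop is [ɟ], so /c/ → [ɟ].

[ʈaɖɟɪxe]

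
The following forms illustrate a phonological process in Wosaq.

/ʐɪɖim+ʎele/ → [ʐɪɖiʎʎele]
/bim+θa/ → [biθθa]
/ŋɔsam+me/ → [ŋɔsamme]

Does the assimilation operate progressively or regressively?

Underlying /m/ is realised as [ʎ] next to /ʎ/; /ʎ/ itself does not change.
The output [ʎ] is identical to the trigger /ʎ/ — every feature (place, manner, voicing) has been copied — so this is total assimilation.
The other form behaves the same way: /m/ → [θ] before /θ/ — in each case the output is a copy of the following consonant.
In [ŋɔsamme] the two consonants at the boundary are already identical (/m/ + /m/), so the rule applies vacuously and nothing changes.
Since the segment that changes precedes the conditioning segment, the assimilation is regressive.

regressive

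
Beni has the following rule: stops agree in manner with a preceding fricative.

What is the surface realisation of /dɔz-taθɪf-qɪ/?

[dɔzsaθɪfχɪ]

The rule targets /t/ (voiceless alveolar stop), which sits after the trigger /z/ (fricative).
A voiceless alveolar fricative is [s], so the surface segment is [s].
The same rule applies at the second boundary: /q/ → [χ] next to /f/.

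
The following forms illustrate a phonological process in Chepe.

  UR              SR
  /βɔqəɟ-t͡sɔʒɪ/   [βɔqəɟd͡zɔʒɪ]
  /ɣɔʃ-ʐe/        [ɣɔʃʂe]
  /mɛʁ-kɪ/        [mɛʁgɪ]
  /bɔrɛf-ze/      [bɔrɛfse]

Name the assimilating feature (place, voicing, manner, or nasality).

Comparing underlying and surface forms, /t͡s/ → [d͡z] is the alternation; the neighbouring /ɟ/ is constant.
/t͡s/ is voiceless while /ɟ/ is voiced; the output [d͡z] is voiced, matching the trigger — so the feature that spreads is voicing.
The other alternating forms pattern the same way: /ʐ/ → [ʂ] after /ʃ/ (voiced → voiceless, matching voiceless); /k/ → [g] after /ʁ/ (voiceless → voiced, matching voiced); /z/ → [s] after /f/ (voiced → voiceless, matching voiceless) — only voicing changes, and always toward the preceding segment.

voicing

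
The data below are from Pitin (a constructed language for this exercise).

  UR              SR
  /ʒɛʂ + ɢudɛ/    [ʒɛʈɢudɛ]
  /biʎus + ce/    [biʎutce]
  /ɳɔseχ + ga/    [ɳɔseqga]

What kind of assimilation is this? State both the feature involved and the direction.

Underlying /ʂ/ is realised as [ʈ] next to /ɢ/; /ɢ/ itself does not change.
/ʂ/ is a fricative while /ɢ/ is a stop; the output [ʈ] is a stop, matching the trigger — so the feature that spreads is manner.
Place and voice are unchanged, so the assimilation is partial, not total.
The other alternating forms pattern the same way: /s/ → [t] before /c/ (fricative → stop, matching a stop); /χ/ → [q] before /g/ (fricative → stop, matching a stop) — only manner changes, and always toward the following segment.
The trigger is the following segment, so the direction is regressive (anticipatory).

regressive manner assimilation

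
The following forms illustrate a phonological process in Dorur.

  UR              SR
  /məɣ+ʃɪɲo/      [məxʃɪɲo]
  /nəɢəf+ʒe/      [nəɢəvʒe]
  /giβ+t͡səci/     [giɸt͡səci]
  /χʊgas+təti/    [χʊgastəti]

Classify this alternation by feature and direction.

regressive voicing assimilation

The segment that alternates is /ɣ/, which surfaces as [x] when adjacent to /ʃ/.
The change voiced → voiceless matches the voicing of the following /ʃ/, identifying this as voicing assimilation.
Place and manner are unchanged, so the assimilation is partial, not total.
The same holds elsewhere in the data: /f/ → [v] before /ʒ/ (voiceless → voiced, matching voiced); /β/ → [ɸ] before /t͡s/ (voiced → voiceless, matching voiceless) — only voicing changes, and always toward the following segment.
Nothing changes in [χʊgastəti]: there the adjacent consonants already agree in voicing (/s/ and /t/ are both voiceless), so this form is consistent with the same rule.
The trigger is the following segment, so the direction is regressive (anticipatory).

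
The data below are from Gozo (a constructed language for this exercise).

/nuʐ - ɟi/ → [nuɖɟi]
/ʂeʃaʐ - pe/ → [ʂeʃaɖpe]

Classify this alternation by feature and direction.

regressive manner assimilation

Underlying /ʐ/ is realised as [ɖ] next to /ɟ/; /ɟ/ itself does not change.
/ʐ/ is a fricative while /ɟ/ is a stop; the output [ɖ] is a stop, matching the trigger — so the feature that spreads is manner.
Place and voice are unchanged, so the assimilation is partial, not total.
The other alternating form patterns the same way: /ʐ/ → [ɖ] before /p/ (fricative → stop, matching a stop) — only manner changes, and always toward the following segment.
The trigger is the following segment, so the direction is regressive (anticipatory).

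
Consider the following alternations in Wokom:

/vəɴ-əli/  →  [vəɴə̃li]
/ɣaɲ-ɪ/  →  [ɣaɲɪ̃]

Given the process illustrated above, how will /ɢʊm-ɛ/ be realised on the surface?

The data show progressive nasality assimilation (vowel nasalisation): /ə/ → [ə̃] after /ɴ/; /ɪ/ → [ɪ̃] after /ɲ/ — a vowel is nasalised by an immediately preceding nasal consonant.
/ɛ/ sits next to the nasal /m/ and is therefore nasalised to [ɛ̃].

[ɢʊmɛ̃]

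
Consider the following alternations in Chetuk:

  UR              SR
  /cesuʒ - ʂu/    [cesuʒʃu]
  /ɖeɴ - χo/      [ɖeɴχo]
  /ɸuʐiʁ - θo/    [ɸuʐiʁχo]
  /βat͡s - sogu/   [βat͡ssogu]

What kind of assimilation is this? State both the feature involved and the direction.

progressive place assimilation

Underlying /ʂ/ is realised as [ʃ] next to /ʒ/; /ʒ/ itself does not change.
/ʂ/ is retroflex while /ʒ/ is postalveolar; the output [ʃ] is postalveolar, matching the trigger — so the feature that spreads is place.
Manner and voice are unchanged, so the assimilation is partial, not total.
Checking the remaining alternation: /θ/ → [χ] after /ʁ/ (dental → uvular, matching uvular) — only place changes, and always toward the preceding segment.
Nothing changes in [ɖeɴχo], [βat͡ssogu]: there the adjacent consonants already agree in place (/χ/ and /ɴ/ are both uvular; /s/ and /t͡s/ are both alveolar), so these forms are consistent with the same rule.
The trigger is the preceding segment, so the direction is progressive (perseverative).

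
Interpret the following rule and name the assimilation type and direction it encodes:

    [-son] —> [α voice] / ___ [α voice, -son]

regressive voicing assimilation

The shared variable α links the value of [voice] on the target to the same value on the neighbouring segment, so voicing is the feature that assimilates.
Since the environment is written after the underscore, the trigger follows the target; the direction is regressive.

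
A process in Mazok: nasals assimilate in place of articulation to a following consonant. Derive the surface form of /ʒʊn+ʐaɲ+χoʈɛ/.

[ʒʊɳʐaɴχoʈɛ]

/n/ is a voiced alveolar nasal. The following trigger /ʐ/ is retroflex, so /n/ must become retroflex as well.
Changing only its place to retroflex gives [ɳ] — the voiced retroflex nasal.
The same rule applies at the second boundary: /ɲ/ → [ɴ] next to /χ/.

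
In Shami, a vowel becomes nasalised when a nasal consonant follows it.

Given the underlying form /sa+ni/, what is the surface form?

The vowel /a/ is adjacent to the following nasal /n/, so it acquires [+nasal] and surfaces as [ã].

[sãni]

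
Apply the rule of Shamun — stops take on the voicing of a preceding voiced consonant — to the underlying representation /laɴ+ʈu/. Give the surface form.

[laɴɖu]

/ʈ/ is a voiceless retroflex stop. The preceding trigger /ɴ/ is voiced, so /ʈ/ must become voiced as well.
The voiced retroflex stop is [ɖ], so /ʈ/ → [ɖ].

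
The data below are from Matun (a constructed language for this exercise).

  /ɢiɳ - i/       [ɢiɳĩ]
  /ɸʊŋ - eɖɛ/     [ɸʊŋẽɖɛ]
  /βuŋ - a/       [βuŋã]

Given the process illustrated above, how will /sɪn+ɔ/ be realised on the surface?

The data show progressive nasality assimilation (vowel nasalisation): /i/ → [ĩ] after /ɳ/; /e/ → [ẽ] after /ŋ/; /a/ → [ã] after /ŋ/ — a vowel is nasalised by an immediately preceding nasal consonant.
The vowel /ɔ/ is adjacent to the preceding nasal /n/, so it acquires [+nasal] and surfaces as [ɔ̃].

[sɪnɔ̃]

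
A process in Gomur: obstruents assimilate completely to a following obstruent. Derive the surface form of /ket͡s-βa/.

/t͡s/ is the segment targeted by the rule; it sits immediately before /β/, so it assimilates completely and surfaces as [β].

[keββa]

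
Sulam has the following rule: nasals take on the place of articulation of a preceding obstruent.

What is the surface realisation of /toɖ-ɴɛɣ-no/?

[toɖɳɛɣŋo]

/ɴ/ is a voiced uvular nasal. The preceding trigger /ɖ/ is retroflex, so /ɴ/ must become retroflex as well.
Changing only its place to retroflex gives [ɳ] — the voiced retroflex nasal.
The same rule applies at the second boundary: /n/ → [ŋ] next to /ɣ/.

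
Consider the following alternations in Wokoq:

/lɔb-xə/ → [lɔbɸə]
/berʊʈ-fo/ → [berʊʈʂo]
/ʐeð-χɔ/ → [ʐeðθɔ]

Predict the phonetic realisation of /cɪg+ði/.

The data show progressive place assimilation: /x/ → [ɸ] after /b/; /f/ → [ʂ] after /ʈ/; /χ/ → [θ] after /ð/. In each pair only place changes, matching the preceding consonant, while manner and voice stay constant.
The rule targets /ð/ (voiced dental fricative), which sits after the trigger /g/ (velar).
A voiced velar fricative is [ɣ], so the surface segment is [ɣ].

[cɪgɣi]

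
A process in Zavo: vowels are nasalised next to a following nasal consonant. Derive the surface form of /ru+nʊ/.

The vowel /u/ is adjacent to the following nasal /n/, so it acquires [+nasal] and surfaces as [ũ].

[rũnʊ]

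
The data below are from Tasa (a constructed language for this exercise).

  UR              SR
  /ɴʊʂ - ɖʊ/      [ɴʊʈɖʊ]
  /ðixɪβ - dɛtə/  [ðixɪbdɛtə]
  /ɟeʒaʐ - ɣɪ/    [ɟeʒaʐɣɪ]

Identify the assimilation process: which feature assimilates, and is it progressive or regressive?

regressive manner assimilation

Comparing underlying and surface forms, /ʂ/ → [ʈ] is the alternation; the neighbouring /ɖ/ is constant.
The change fricative → stop matches the manner of the following /ɖ/, identifying this as manner assimilation.
Place and voice are unchanged, so the assimilation is partial, not total.
Checking the remaining alternation: /β/ → [b] before /d/ (fricative → stop, matching a stop) — only manner changes, and always toward the following segment.
No alternation appears in [ɟeʒaʐɣɪ]: there the adjacent consonants already agree in manner (/ʐ/ and /ɣ/ are both fricatives), so this form is consistent with the same rule.
Since the segment that changes precedes the conditioning segment, the assimilation is regressive.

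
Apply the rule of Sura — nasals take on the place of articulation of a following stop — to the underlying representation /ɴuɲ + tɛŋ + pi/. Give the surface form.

/ɲ/ is a voiced palatal nasal. The following trigger /t/ is alveolar, so /ɲ/ must become alveolar as well.
A voiced alveolar nasal is [n], so the surface segment is [n].
At the second juncture, /ŋ/ likewise becomes [m] adjacent to /p/.

[ɴuntɛmpi]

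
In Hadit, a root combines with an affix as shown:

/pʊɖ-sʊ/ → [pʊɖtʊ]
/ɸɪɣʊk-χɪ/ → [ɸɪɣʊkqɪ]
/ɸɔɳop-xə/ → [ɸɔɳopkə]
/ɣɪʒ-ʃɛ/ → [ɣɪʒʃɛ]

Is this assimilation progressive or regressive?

progressive

Underlying /s/ is realised as [t] next to /ɖ/; /ɖ/ itself does not change.
The change fricative → stop matches the manner of the preceding /ɖ/, identifying this as manner assimilation.
Checking the remaining alternations: /χ/ → [q] after /k/ (fricative → stop, matching a stop); /x/ → [k] after /p/ (fricative → stop, matching a stop) — only manner changes, and always toward the preceding segment.
No alternation appears in [ɣɪʒʃɛ]: there the adjacent consonants already agree in manner (/ʃ/ and /ʒ/ are both fricatives), so this form is consistent with the same rule.
The trigger is the preceding segment, so the direction is progressive (perseverative).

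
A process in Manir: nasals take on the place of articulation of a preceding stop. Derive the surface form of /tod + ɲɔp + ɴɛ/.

[todnɔpmɛ]

/ɲ/ is a voiced palatal nasal. The preceding trigger /d/ is alveolar, so /ɲ/ must become alveolar as well.
Changing only its place to alveolar gives [n] — the voiced alveolar nasal.
The same rule applies at the second boundary: /ɴ/ → [m] next to /p/.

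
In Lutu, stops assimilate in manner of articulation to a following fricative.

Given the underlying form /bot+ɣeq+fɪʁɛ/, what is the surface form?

/t/ is a voiceless alveolar stop. The following trigger /ɣ/ is a fricative, so /t/ must become a fricative as well.
A voiceless alveolar fricative is [s], so the surface segment is [s].
At the second juncture, /q/ likewise becomes [χ] adjacent to /f/.

[bosɣeχfɪʁɛ]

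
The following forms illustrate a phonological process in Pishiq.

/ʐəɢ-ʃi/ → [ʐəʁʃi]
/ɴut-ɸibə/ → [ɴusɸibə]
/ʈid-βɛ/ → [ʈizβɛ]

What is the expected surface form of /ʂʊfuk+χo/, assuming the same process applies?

The data show regressive manner assimilation: /ɢ/ → [ʁ] before /ʃ/; /t/ → [s] before /ɸ/; /d/ → [z] before /β/. In each pair only manner changes, matching the following consonant, while place and voice stay constant.
/k/ is a voiceless velar stop. The following trigger /χ/ is a fricative, so /k/ must become a fricative as well.
The voiceless velar fricative is [x], so /k/ → [x].

[ʂʊfuxχo]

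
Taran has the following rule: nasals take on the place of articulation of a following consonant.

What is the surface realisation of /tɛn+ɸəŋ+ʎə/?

[tɛmɸəɲʎə]

/n/ is a voiced alveolar nasal. The following trigger /ɸ/ is bilabial, so /n/ must become bilabial as well.
The voiced bilabial nasal is [m], so /n/ → [m].
At the second juncture, /ŋ/ likewise becomes [ɲ] adjacent to /ʎ/.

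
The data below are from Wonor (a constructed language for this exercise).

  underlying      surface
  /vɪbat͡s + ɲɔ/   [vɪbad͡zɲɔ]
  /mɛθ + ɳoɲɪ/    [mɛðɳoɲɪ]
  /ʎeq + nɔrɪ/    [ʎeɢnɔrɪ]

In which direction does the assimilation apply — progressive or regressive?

Underlying /t͡s/ is realised as [d͡z] next to /ɲ/; /ɲ/ itself does not change.
/t͡s/ is voiceless while /ɲ/ is voiced; the output [d͡z] is voiced, matching the trigger — so the feature that spreads is voicing.
The same holds elsewhere in the data: /θ/ → [ð] before /ɳ/ (voiceless → voiced, matching voiced); /q/ → [ɢ] before /n/ (voiceless → voiced, matching voiced) — only voicing changes, and always toward the following segment.
The trigger is the following segment, so the direction is regressive (anticipatory).

regressive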